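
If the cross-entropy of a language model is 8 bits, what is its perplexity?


Perplexity formula: PP = 2^H
H = 8
PP = 2^8
Steps: 2^1 = 2, 2^2 = 4, 2^3 = 8, 2^4 = 16, 2^5 = 32, 2^6 = 64, 2^7 = 128, 2^8 = 256
PP = 256

256


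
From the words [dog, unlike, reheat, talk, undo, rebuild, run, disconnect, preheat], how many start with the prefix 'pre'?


Checking each word for prefix 'pre':
  'dog' -> no (count: 0)
  'unlike' -> no (count: 0)
  'reheat' -> no (count: 0)
  'talk' -> no (count: 0)
  'undo' -> no (count: 0)
  'rebuild' -> no (count: 0)
  'run' -> no (count: 0)
  'disconnect' -> no (count: 0)
  'preheat' -> YES, starts with 'pre' (count: 1)
Total with prefix 'pre': 1

1


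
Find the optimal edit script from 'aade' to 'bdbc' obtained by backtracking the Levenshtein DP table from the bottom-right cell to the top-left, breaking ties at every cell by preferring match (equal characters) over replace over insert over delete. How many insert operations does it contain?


Edit distance = 4. Backtracking from cell (4, 4) with preference match > replace > insert > delete,
then listing the resulting alignment 'aade' -> 'bdbc' left to right:
  Step 1: replace a->b
  Step 2: replace a->d
  Step 3: replace d->b
  Step 4: replace e->c
Total insertions: 0

0


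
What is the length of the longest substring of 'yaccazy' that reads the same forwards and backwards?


Scanning 'yaccazy' for palindromic substrings.
Substring at positions 1-4: 'acca'.
Check: reverse('acca') = 'acca' -> palindrome confirmed.
Neighbouring characters ('y' / 'z') break symmetry, so it cannot extend further.
No longer palindromic substring exists; longest length = 4

4


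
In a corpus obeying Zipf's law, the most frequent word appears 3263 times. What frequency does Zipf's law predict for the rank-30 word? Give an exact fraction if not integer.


Zipf's law: freq(rank) = f1 / rank
f1 = 3263, rank = 30
freq = 3263 / 30
GCD(3263, 30) = 1
Simplified: 3263/30

3263/30


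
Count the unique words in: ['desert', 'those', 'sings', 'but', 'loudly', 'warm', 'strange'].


Listing all tokens and tracking unique types:
  Token 1: 'desert' -> NEW (unique so far: 1)
  Token 2: 'those' -> NEW (unique so far: 2)
  Token 3: 'sings' -> NEW (unique so far: 3)
  Token 4: 'but' -> NEW (unique so far: 4)
  Token 5: 'loudly' -> NEW (unique so far: 5)
  Token 6: 'warm' -> NEW (unique so far: 6)
  Token 7: 'strange' -> NEW (unique so far: 7)
Unique types: ('but', 'desert', 'loudly', 'sings', 'strange', 'those', 'warm')
Vocabulary size: 7

7


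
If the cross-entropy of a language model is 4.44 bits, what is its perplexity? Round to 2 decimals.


Perplexity formula: PP = 2^H
H = 4.44
PP = 2^4.44
Decompose: 2^4.44 = 2^4 * 2^0.44
2^4 = 16, 2^0.44 ~ 1.3566043
PP ~ 16 * 1.3566043 = 21.7056688
Rounded to 2 decimals: 21.71

21.71


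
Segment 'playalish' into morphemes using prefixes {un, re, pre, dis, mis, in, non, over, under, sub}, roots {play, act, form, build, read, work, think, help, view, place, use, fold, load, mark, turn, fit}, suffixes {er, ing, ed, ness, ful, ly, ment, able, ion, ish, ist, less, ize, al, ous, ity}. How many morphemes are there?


Segmenting 'playalish' against the inventory:
  'play' -> root (morpheme 1)
  'al' -> suffix (morpheme 2)
  'ish' -> suffix (morpheme 3)
Total morphemes: 3

3


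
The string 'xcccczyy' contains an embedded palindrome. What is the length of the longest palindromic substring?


Scanning 'xcccczyy' for palindromic substrings.
Substring at positions 1-4: 'cccc'.
Check: reverse('cccc') = 'cccc' -> palindrome confirmed.
Neighbouring characters ('x' / 'z') break symmetry, so it cannot extend further.
No longer palindromic substring exists; longest length = 4

4


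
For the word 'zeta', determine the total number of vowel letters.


Scanning each character of 'zeta':
  Position 1: 'z' -> consonant (running count: 0)
  Position 2: 'e' -> vowel (running count: 1)
  Position 3: 't' -> consonant (running count: 1)
  Position 4: 'a' -> vowel (running count: 2)
Total vowels: 2

2


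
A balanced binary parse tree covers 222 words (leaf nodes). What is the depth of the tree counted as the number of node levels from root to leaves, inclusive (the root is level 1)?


In a balanced binary tree with n leaves the deepest leaf is ceil(log2(n)) edges below the root,
so counting node levels inclusive of root and leaves gives ceil(log2(n)) + 1 levels.
log2(222) = 7.7944
ceil(7.7944) = 8
levels = 8 + 1 = 9

9


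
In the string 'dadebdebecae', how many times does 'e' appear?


Scanning 'dadebdebecae' for 'e':
  Position 3: 'e' -> MATCH (count: 1)
  Position 6: 'e' -> MATCH (count: 2)
  Position 8: 'e' -> MATCH (count: 3)
  Position 11: 'e' -> MATCH (count: 4)
Total occurrences of 'e': 4

4


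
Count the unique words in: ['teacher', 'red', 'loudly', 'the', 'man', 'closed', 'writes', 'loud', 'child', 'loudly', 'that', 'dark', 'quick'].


Listing all tokens and tracking unique types:
  Token 1: 'teacher' -> NEW (unique so far: 1)
  Token 2: 'red' -> NEW (unique so far: 2)
  Token 3: 'loudly' -> NEW (unique so far: 3)
  Token 4: 'the' -> NEW (unique so far: 4)
  Token 5: 'man' -> NEW (unique so far: 5)
  Token 6: 'closed' -> NEW (unique so far: 6)
  Token 7: 'writes' -> NEW (unique so far: 7)
  Token 8: 'loud' -> NEW (unique so far: 8)
  Token 9: 'child' -> NEW (unique so far: 9)
  Token 10: 'loudly' -> duplicate (unique so far: 9)
  Token 11: 'that' -> NEW (unique so far: 10)
  Token 12: 'dark' -> NEW (unique so far: 11)
  Token 13: 'quick' -> NEW (unique so far: 12)
Unique types: ('child', 'closed', 'dark', 'loud', 'loudly', 'man', 'quick', 'red', 'teacher', 'that', 'the', 'writes')
Vocabulary size: 12

12


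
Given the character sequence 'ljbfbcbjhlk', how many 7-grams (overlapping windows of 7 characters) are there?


String 'ljbfbcbjhlk' has length L = 11.
Number of overlapping n-grams = L - n + 1
Substituting: 11 - 7 + 1 = 5

5


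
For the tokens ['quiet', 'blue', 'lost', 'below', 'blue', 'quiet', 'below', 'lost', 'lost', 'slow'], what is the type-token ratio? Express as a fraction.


Tokens: 10
Unique types: ('below', 'blue', 'lost', 'quiet', 'slow') = 5
TTR = 5/10
Simplify: divide both by 5 -> 1/2
TTR = 1/2

1/2


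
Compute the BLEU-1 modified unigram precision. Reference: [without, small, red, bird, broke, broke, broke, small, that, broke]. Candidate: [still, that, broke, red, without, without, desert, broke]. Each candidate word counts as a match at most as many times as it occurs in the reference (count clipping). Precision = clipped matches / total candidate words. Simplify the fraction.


Reference word counts: {'bird': 1, 'broke': 4, 'red': 1, 'small': 2, 'that': 1, 'without': 1}
Checking each candidate word (with clipping):
  'still' -> not in reference -> no match (matches: 0)
  'that' -> in reference (ref count 1, used 1/1) -> match (matches: 1)
  'broke' -> in reference (ref count 4, used 1/4) -> match (matches: 2)
  'red' -> in reference (ref count 1, used 1/1) -> match (matches: 3)
  'without' -> in reference (ref count 1, used 1/1) -> match (matches: 4)
  'without' -> ref count 1 already used up (1/1) -> clipped, no match (matches: 4)
  'desert' -> not in reference -> no match (matches: 4)
  'broke' -> in reference (ref count 4, used 2/4) -> match (matches: 5)
Clipped matches: 5, Candidate length: 8
Precision = 5/8

5/8


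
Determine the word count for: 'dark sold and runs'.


Counting words by splitting on spaces:
  Word 1: 'dark'
  Word 2: 'sold'
  Word 3: 'and'
  Word 4: 'runs'
Total words: 4

4


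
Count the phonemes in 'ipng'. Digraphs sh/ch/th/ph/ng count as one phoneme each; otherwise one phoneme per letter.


Parsing 'ipng' greedily, digraphs first:
  'i' -> vowel phoneme (phonemes so far: 1)
  'p' -> consonant phoneme (phonemes so far: 2)
  'ng' -> digraph (1 consonant phoneme) (phonemes so far: 3)
Total phonemes: 3

3


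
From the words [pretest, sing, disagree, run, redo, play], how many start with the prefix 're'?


Checking each word for prefix 're':
  'pretest' -> no (count: 0)
  'sing' -> no (count: 0)
  'disagree' -> no (count: 0)
  'run' -> no (count: 0)
  'redo' -> YES, starts with 're' (count: 1)
  'play' -> no (count: 1)
Total with prefix 're': 1

1


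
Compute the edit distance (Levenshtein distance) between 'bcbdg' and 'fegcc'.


Building DP table for s1='bcbdg' (len 5) and s2='fegcc' (len 5):
       f  e  g  c  c
    0  1  2  3  4  5
  b 1  1  2  3  4  5
  c 2  2  2  3  3  4
  b 3  3  3  3  4  4
  d 4  4  4  4  4  5
  g 5  5  5  4  5  5
Edit distance = dp[5][5] = 5

5


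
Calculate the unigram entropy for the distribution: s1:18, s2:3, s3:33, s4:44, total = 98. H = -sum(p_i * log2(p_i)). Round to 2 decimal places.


Computing entropy H = -sum(p_i * log2(p_i)):
  s1: p = 18/98 = 0.1837, -p*log2(p) = 0.4490
  s2: p = 3/98 = 0.0306, -p*log2(p) = 0.1540
  s3: p = 33/98 = 0.3367, -p*log2(p) = 0.5288
  s4: p = 44/98 = 0.4490, -p*log2(p) = 0.5187
H = sum of terms = 1.6505
Rounded to 2 decimals: 1.65

1.65


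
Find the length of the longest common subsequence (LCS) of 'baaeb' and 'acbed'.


DP table for LCS of 'baaeb' and 'acbed':
       a  c  b  e  d
    0  0  0  0  0  0
  b 0  0  0  1  1  1
  a 0  1  1  1  1  1
  a 0  1  1  1  1  1
  e 0  1  1  1  2  2
  b 0  1  1  2  2  2
LCS: 'be'
LCS length = 2

2


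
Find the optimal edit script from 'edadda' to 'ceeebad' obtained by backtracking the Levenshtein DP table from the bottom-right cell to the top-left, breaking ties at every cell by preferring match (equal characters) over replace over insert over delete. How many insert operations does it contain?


Edit distance = 6. Backtracking from cell (6, 7) with preference match > replace > insert > delete,
then listing the resulting alignment 'edadda' -> 'ceeebad' left to right:
  Step 1: insert 'c' [insertion #1]
  Step 2: keep 'e'
  Step 3: replace d->e
  Step 4: replace a->e
  Step 5: replace d->b
  Step 6: replace d->a
  Step 7: replace a->d
Total insertions: 1

1


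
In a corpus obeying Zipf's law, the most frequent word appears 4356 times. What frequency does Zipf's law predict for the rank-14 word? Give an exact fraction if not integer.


Zipf's law: freq(rank) = f1 / rank
f1 = 4356, rank = 14
freq = 4356 / 14
GCD(4356, 14) = 2
Simplified: 2178/7

2178/7


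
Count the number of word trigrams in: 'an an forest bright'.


Word trigrams from [4] words:
  Trigram 1: (an an forest)
  Trigram 2: (an forest bright)
Total word trigrams: 4 - 2 = 2

2


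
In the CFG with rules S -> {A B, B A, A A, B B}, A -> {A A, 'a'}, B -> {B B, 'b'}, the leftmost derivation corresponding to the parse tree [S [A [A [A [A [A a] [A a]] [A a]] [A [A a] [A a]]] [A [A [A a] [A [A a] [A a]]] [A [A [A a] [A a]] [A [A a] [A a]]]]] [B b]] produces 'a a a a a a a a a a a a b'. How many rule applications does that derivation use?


Every bracketed nonterminal node [X ...] in the tree is produced by exactly one rule application.
Reading the tree off as a leftmost derivation:
  Step 1: S  =>  A B   (applied S -> A B)
  Step 2: A B  =>  A A B   (applied A -> A A)
  Step 3: A A B  =>  A A A B   (applied A -> A A)
  Step 4: A A A B  =>  A A A A B   (applied A -> A A)
  Step 5: A A A A B  =>  A A A A A B   (applied A -> A A)
  Step 6: A A A A A B  =>  a A A A A B   (applied A -> a)
  Step 7: a A A A A B  =>  a a A A A B   (applied A -> a)
  Step 8: a a A A A B  =>  a a a A A B   (applied A -> a)
  Step 9: a a a A A B  =>  a a a A A A B   (applied A -> A A)
  Step 10: a a a A A A B  =>  a a a a A A B   (applied A -> a)
  Step 11: a a a a A A B  =>  a a a a a A B   (applied A -> a)
  Step 12: a a a a a A B  =>  a a a a a A A B   (applied A -> A A)
  Step 13: a a a a a A A B  =>  a a a a a A A A B   (applied A -> A A)
  Step 14: a a a a a A A A B  =>  a a a a a a A A B   (applied A -> a)
  Step 15: a a a a a a A A B  =>  a a a a a a A A A B   (applied A -> A A)
  Step 16: a a a a a a A A A B  =>  a a a a a a a A A B   (applied A -> a)
  Step 17: a a a a a a a A A B  =>  a a a a a a a a A B   (applied A -> a)
  Step 18: a a a a a a a a A B  =>  a a a a a a a a A A B   (applied A -> A A)
  Step 19: a a a a a a a a A A B  =>  a a a a a a a a A A A B   (applied A -> A A)
  Step 20: a a a a a a a a A A A B  =>  a a a a a a a a a A A B   (applied A -> a)
  Step 21: a a a a a a a a a A A B  =>  a a a a a a a a a a A B   (applied A -> a)
  Step 22: a a a a a a a a a a A B  =>  a a a a a a a a a a A A B   (applied A -> A A)
  Step 23: a a a a a a a a a a A A B  =>  a a a a a a a a a a a A B   (applied A -> a)
  Step 24: a a a a a a a a a a a A B  =>  a a a a a a a a a a a a B   (applied A -> a)
  Step 25: a a a a a a a a a a a a B  =>  a a a a a a a a a a a a b   (applied B -> b)
Final yield: a a a a a a a a a a a a b
Total rewrite steps: 25

25


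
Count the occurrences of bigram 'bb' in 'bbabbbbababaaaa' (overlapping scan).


Scanning 'bbabbbbababaaaa' for bigram 'bb':
  Position 0: 'bb' -> MATCH
  Position 1: 'ba' -> no
  Position 2: 'ab' -> no
  Position 3: 'bb' -> MATCH
  Position 4: 'bb' -> MATCH
  Position 5: 'bb' -> MATCH
  Position 6: 'ba' -> no
  Position 7: 'ab' -> no
  Position 8: 'ba' -> no
  Position 9: 'ab' -> no
  Position 10: 'ba' -> no
  Position 11: 'aa' -> no
  Position 12: 'aa' -> no
  Position 13: 'aa' -> no
Total matches: 4

4


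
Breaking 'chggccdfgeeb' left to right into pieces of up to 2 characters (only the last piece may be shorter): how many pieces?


'chggccdfgeeb' has 12 characters.
Chunking with max size 2:
  Chunk 1: 'ch' (positions 0-1)
  Chunk 2: 'gg' (positions 2-3)
  Chunk 3: 'cc' (positions 4-5)
  Chunk 4: 'df' (positions 6-7)
  Chunk 5: 'ge' (positions 8-9)
  Chunk 6: 'eb' (positions 10-11)
Total chunks: ceil(12 / 2) = 6

6


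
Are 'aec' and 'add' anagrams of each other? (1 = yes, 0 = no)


Sort characters of 'aec': 'ace'
Sort characters of 'add': 'add'
Sorted forms differ -> they are NOT anagrams
Result: 0

0


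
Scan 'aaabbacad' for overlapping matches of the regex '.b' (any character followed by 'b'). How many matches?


Pattern: .b means any character followed by 'b'.
Scanning 'aaabbacad' position-by-position:
  Pos 0: window 'aa' -> no
  Pos 1: window 'aa' -> no
  Pos 2: window 'ab' -> MATCH
  Pos 3: window 'bb' -> MATCH
  Pos 4: window 'ba' -> no
  Pos 5: window 'ac' -> no
  Pos 6: window 'ca' -> no
  Pos 7: window 'ad' -> no
  Pos 8: window 'd' -> no
Total matches: 2

2


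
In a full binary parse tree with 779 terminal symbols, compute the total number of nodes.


Leaf nodes (terminals): 779
Internal nodes = n - 1 = 779 - 1 = 778
Total = leaves + internal = 779 + 778 = 1557

1557


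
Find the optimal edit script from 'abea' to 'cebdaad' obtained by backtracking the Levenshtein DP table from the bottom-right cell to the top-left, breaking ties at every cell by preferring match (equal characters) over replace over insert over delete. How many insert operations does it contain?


Edit distance = 5. Backtracking from cell (4, 7) with preference match > replace > insert > delete,
then listing the resulting alignment 'abea' -> 'cebdaad' left to right:
  Step 1: insert 'c' [insertion #1]
  Step 2: replace a->e
  Step 3: keep 'b'
  Step 4: insert 'd' [insertion #2]
  Step 5: replace e->a
  Step 6: keep 'a'
  Step 7: insert 'd' [insertion #3]
Total insertions: 3

3


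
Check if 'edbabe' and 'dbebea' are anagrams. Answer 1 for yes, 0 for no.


Sort characters of 'edbabe': 'abbdee'
Sort characters of 'dbebea': 'abbdee'
Sorted forms match -> they ARE anagrams
Result: 1

1


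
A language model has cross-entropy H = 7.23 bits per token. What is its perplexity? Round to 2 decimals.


Perplexity formula: PP = 2^H
H = 7.23
PP = 2^7.23
Decompose: 2^7.23 = 2^7 * 2^0.23
2^7 = 128, 2^0.23 ~ 1.1728349
PP ~ 128 * 1.1728349 = 150.1228672
Rounded to 2 decimals: 150.12

150.12


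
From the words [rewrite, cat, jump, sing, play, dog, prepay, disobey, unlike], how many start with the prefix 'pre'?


Checking each word for prefix 'pre':
  'rewrite' -> no (count: 0)
  'cat' -> no (count: 0)
  'jump' -> no (count: 0)
  'sing' -> no (count: 0)
  'play' -> no (count: 0)
  'dog' -> no (count: 0)
  'prepay' -> YES, starts with 'pre' (count: 1)
  'disobey' -> no (count: 1)
  'unlike' -> no (count: 1)
Total with prefix 'pre': 1

1


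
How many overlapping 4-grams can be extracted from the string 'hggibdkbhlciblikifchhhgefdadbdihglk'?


String 'hggibdkbhlciblikifchhhgefdadbdihglk' has length L = 35.
Number of overlapping n-grams = L - n + 1
Substituting: 35 - 4 + 1 = 32

32


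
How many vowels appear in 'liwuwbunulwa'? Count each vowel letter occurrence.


Scanning each character of 'liwuwbunulwa':
  Position 1: 'l' -> consonant (running count: 0)
  Position 2: 'i' -> vowel (running count: 1)
  Position 3: 'w' -> consonant (running count: 1)
  Position 4: 'u' -> vowel (running count: 2)
  Position 5: 'w' -> consonant (running count: 2)
  Position 6: 'b' -> consonant (running count: 2)
  Position 7: 'u' -> vowel (running count: 3)
  Position 8: 'n' -> consonant (running count: 3)
  Position 9: 'u' -> vowel (running count: 4)
  Position 10: 'l' -> consonant (running count: 4)
  Position 11: 'w' -> consonant (running count: 4)
  Position 12: 'a' -> vowel (running count: 5)
Total vowels: 5

5


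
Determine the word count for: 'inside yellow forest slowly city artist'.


Counting words by splitting on spaces:
  Word 1: 'inside'
  Word 2: 'yellow'
  Word 3: 'forest'
  Word 4: 'slowly'
  Word 5: 'city'
  Word 6: 'artist'
Total words: 6

6


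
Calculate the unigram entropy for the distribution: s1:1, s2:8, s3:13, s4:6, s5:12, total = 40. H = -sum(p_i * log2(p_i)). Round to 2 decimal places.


Computing entropy H = -sum(p_i * log2(p_i)):
  s1: p = 1/40 = 0.0250, -p*log2(p) = 0.1330
  s2: p = 8/40 = 0.2000, -p*log2(p) = 0.4644
  s3: p = 13/40 = 0.3250, -p*log2(p) = 0.5270
  s4: p = 6/40 = 0.1500, -p*log2(p) = 0.4105
  s5: p = 12/40 = 0.3000, -p*log2(p) = 0.5211
H = sum of terms = 2.0560
Rounded to 2 decimals: 2.06

2.06


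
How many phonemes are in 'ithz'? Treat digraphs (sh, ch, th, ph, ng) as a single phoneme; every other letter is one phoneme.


Parsing 'ithz' greedily, digraphs first:
  'i' -> vowel phoneme (phonemes so far: 1)
  'th' -> digraph (1 consonant phoneme) (phonemes so far: 2)
  'z' -> consonant phoneme (phonemes so far: 3)
Total phonemes: 3

3


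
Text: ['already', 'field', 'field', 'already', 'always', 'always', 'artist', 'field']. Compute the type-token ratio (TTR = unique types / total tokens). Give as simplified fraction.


Tokens: 8
Unique types: ('already', 'always', 'artist', 'field') = 4
TTR = 4/8
Simplify: divide both by 4 -> 1/2
TTR = 1/2

1/2


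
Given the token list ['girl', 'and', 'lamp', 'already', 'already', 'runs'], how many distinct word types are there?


Listing all tokens and tracking unique types:
  Token 1: 'girl' -> NEW (unique so far: 1)
  Token 2: 'and' -> NEW (unique so far: 2)
  Token 3: 'lamp' -> NEW (unique so far: 3)
  Token 4: 'already' -> NEW (unique so far: 4)
  Token 5: 'already' -> duplicate (unique so far: 4)
  Token 6: 'runs' -> NEW (unique so far: 5)
Unique types: ('already', 'and', 'girl', 'lamp', 'runs')
Vocabulary size: 5

5


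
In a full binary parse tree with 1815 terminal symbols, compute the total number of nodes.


Leaf nodes (terminals): 1815
Internal nodes = n - 1 = 1815 - 1 = 1814
Total = leaves + internal = 1815 + 1814 = 3629

3629


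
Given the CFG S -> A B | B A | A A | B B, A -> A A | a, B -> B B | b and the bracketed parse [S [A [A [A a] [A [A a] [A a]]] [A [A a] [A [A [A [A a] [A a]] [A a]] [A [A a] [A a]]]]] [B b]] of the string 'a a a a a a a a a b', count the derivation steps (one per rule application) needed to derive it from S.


Every bracketed nonterminal node [X ...] in the tree is produced by exactly one rule application.
Reading the tree off as a leftmost derivation:
  Step 1: S  =>  A B   (applied S -> A B)
  Step 2: A B  =>  A A B   (applied A -> A A)
  Step 3: A A B  =>  A A A B   (applied A -> A A)
  Step 4: A A A B  =>  a A A B   (applied A -> a)
  Step 5: a A A B  =>  a A A A B   (applied A -> A A)
  Step 6: a A A A B  =>  a a A A B   (applied A -> a)
  Step 7: a a A A B  =>  a a a A B   (applied A -> a)
  Step 8: a a a A B  =>  a a a A A B   (applied A -> A A)
  Step 9: a a a A A B  =>  a a a a A B   (applied A -> a)
  Step 10: a a a a A B  =>  a a a a A A B   (applied A -> A A)
  Step 11: a a a a A A B  =>  a a a a A A A B   (applied A -> A A)
  Step 12: a a a a A A A B  =>  a a a a A A A A B   (applied A -> A A)
  Step 13: a a a a A A A A B  =>  a a a a a A A A B   (applied A -> a)
  Step 14: a a a a a A A A B  =>  a a a a a a A A B   (applied A -> a)
  Step 15: a a a a a a A A B  =>  a a a a a a a A B   (applied A -> a)
  Step 16: a a a a a a a A B  =>  a a a a a a a A A B   (applied A -> A A)
  Step 17: a a a a a a a A A B  =>  a a a a a a a a A B   (applied A -> a)
  Step 18: a a a a a a a a A B  =>  a a a a a a a a a B   (applied A -> a)
  Step 19: a a a a a a a a a B  =>  a a a a a a a a a b   (applied B -> b)
Final yield: a a a a a a a a a b
Total rewrite steps: 19

19


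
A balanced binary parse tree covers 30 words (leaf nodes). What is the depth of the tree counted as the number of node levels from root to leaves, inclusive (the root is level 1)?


In a balanced binary tree with n leaves the deepest leaf is ceil(log2(n)) edges below the root,
so counting node levels inclusive of root and leaves gives ceil(log2(n)) + 1 levels.
log2(30) = 4.9069
ceil(4.9069) = 5
levels = 5 + 1 = 6

6


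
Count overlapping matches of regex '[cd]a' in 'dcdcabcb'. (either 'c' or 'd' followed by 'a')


Pattern: [cd]a means either 'c' or 'd' followed by 'a'.
Scanning 'dcdcabcb' position-by-position:
  Pos 0: window 'dc' -> no
  Pos 1: window 'cd' -> no
  Pos 2: window 'dc' -> no
  Pos 3: window 'ca' -> MATCH
  Pos 4: window 'ab' -> no
  Pos 5: window 'bc' -> no
  Pos 6: window 'cb' -> no
  Pos 7: window 'b' -> no
Total matches: 1

1


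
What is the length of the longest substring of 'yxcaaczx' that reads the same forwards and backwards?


Scanning 'yxcaaczx' for palindromic substrings.
Substring at positions 2-5: 'caac'.
Check: reverse('caac') = 'caac' -> palindrome confirmed.
Neighbouring characters ('x' / 'z') break symmetry, so it cannot extend further.
No longer palindromic substring exists; longest length = 4

4


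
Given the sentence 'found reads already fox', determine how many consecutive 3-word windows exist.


Word trigrams from [4] words:
  Trigram 1: (found reads already)
  Trigram 2: (reads already fox)
Total word trigrams: 4 - 2 = 2

2


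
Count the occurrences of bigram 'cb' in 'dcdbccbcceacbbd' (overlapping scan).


Scanning 'dcdbccbcceacbbd' for bigram 'cb':
  Position 0: 'dc' -> no
  Position 1: 'cd' -> no
  Position 2: 'db' -> no
  Position 3: 'bc' -> no
  Position 4: 'cc' -> no
  Position 5: 'cb' -> MATCH
  Position 6: 'bc' -> no
  Position 7: 'cc' -> no
  Position 8: 'ce' -> no
  Position 9: 'ea' -> no
  Position 10: 'ac' -> no
  Position 11: 'cb' -> MATCH
  Position 12: 'bb' -> no
  Position 13: 'bd' -> no
Total matches: 2

2


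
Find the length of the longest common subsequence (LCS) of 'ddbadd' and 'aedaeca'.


DP table for LCS of 'ddbadd' and 'aedaeca':
       a  e  d  a  e  c  a
    0  0  0  0  0  0  0  0
  d 0  0  0  1  1  1  1  1
  d 0  0  0  1  1  1  1  1
  b 0  0  0  1  1  1  1  1
  a 0  1  1  1  2  2  2  2
  d 0  1  1  2  2  2  2  2
  d 0  1  1  2  2  2  2  2
LCS: 'da'
LCS length = 2

2


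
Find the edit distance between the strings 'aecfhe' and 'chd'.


Building DP table for s1='aecfhe' (len 6) and s2='chd' (len 3):
       c  h  d
    0  1  2  3
  a 1  1  2  3
  e 2  2  2  3
  c 3  2  3  3
  f 4  3  3  4
  h 5  4  3  4
  e 6  5  4  4
Edit distance = dp[6][3] = 4

4


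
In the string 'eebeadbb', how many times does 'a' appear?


Scanning 'eebeadbb' for 'a':
  Position 4: 'a' -> MATCH (count: 1)
Total occurrences of 'a': 1

1


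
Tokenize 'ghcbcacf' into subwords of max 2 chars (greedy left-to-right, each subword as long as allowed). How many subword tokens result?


'ghcbcacf' has 8 characters.
Chunking with max size 2:
  Chunk 1: 'gh' (positions 0-1)
  Chunk 2: 'cb' (positions 2-3)
  Chunk 3: 'ca' (positions 4-5)
  Chunk 4: 'cf' (positions 6-7)
Total chunks: ceil(8 / 2) = 4

4


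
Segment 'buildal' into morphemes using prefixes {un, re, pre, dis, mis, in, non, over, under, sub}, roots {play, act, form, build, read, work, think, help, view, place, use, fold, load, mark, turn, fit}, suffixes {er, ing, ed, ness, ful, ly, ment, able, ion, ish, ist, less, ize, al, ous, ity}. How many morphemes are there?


Segmenting 'buildal' against the inventory:
  'build' -> root (morpheme 1)
  'al' -> suffix (morpheme 2)
Total morphemes: 2

2


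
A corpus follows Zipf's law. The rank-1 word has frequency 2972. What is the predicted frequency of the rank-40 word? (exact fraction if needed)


Zipf's law: freq(rank) = f1 / rank
f1 = 2972, rank = 40
freq = 2972 / 40
GCD(2972, 40) = 4
Simplified: 743/10

743/10


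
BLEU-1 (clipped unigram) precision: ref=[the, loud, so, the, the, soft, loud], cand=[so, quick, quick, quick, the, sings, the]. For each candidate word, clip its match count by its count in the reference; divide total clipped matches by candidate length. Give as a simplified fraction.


Reference word counts: {'loud': 2, 'so': 1, 'soft': 1, 'the': 3}
Checking each candidate word (with clipping):
  'so' -> in reference (ref count 1, used 1/1) -> match (matches: 1)
  'quick' -> not in reference -> no match (matches: 1)
  'quick' -> not in reference -> no match (matches: 1)
  'quick' -> not in reference -> no match (matches: 1)
  'the' -> in reference (ref count 3, used 1/3) -> match (matches: 2)
  'sings' -> not in reference -> no match (matches: 2)
  'the' -> in reference (ref count 3, used 2/3) -> match (matches: 3)
Clipped matches: 3, Candidate length: 7
Precision = 3/7

3/7


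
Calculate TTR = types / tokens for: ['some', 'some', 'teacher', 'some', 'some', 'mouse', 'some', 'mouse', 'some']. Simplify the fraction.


Tokens: 9
Unique types: ('mouse', 'some', 'teacher') = 3
TTR = 3/9
Simplify: divide both by 3 -> 1/3
TTR = 1/3

1/3


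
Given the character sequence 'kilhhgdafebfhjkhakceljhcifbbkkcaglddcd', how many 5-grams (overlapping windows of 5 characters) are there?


String 'kilhhgdafebfhjkhakceljhcifbbkkcaglddcd' has length L = 38.
Number of overlapping n-grams = L - n + 1
Substituting: 38 - 5 + 1 = 34

34


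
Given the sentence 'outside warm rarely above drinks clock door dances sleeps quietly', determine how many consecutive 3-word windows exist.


Word trigrams from [10] words:
  Trigram 1: (outside warm rarely)
  Trigram 2: (warm rarely above)
  Trigram 3: (rarely above drinks)
  Trigram 4: (above drinks clock)
  Trigram 5: (drinks clock door)
  Trigram 6: (clock door dances)
  Trigram 7: (door dances sleeps)
  Trigram 8: (dances sleeps quietly)
Total word trigrams: 10 - 2 = 8

8


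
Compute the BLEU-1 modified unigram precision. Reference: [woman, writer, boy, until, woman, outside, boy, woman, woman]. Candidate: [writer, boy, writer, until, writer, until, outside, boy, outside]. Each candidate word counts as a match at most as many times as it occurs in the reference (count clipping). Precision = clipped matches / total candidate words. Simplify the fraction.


Reference word counts: {'boy': 2, 'outside': 1, 'until': 1, 'woman': 4, 'writer': 1}
Checking each candidate word (with clipping):
  'writer' -> in reference (ref count 1, used 1/1) -> match (matches: 1)
  'boy' -> in reference (ref count 2, used 1/2) -> match (matches: 2)
  'writer' -> ref count 1 already used up (1/1) -> clipped, no match (matches: 2)
  'until' -> in reference (ref count 1, used 1/1) -> match (matches: 3)
  'writer' -> ref count 1 already used up (1/1) -> clipped, no match (matches: 3)
  'until' -> ref count 1 already used up (1/1) -> clipped, no match (matches: 3)
  'outside' -> in reference (ref count 1, used 1/1) -> match (matches: 4)
  'boy' -> in reference (ref count 2, used 2/2) -> match (matches: 5)
  'outside' -> ref count 1 already used up (1/1) -> clipped, no match (matches: 5)
Clipped matches: 5, Candidate length: 9
Precision = 5/9

5/9


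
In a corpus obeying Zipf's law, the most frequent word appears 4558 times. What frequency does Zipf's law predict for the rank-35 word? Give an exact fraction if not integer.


Zipf's law: freq(rank) = f1 / rank
f1 = 4558, rank = 35
freq = 4558 / 35
GCD(4558, 35) = 1
Simplified: 4558/35

4558/35


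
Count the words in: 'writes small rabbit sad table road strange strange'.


Counting words by splitting on spaces:
  Word 1: 'writes'
  Word 2: 'small'
  Word 3: 'rabbit'
  Word 4: 'sad'
  Word 5: 'table'
  Word 6: 'road'
  Word 7: 'strange'
  Word 8: 'strange'
Total words: 8

8


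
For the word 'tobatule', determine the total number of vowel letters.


Scanning each character of 'tobatule':
  Position 1: 't' -> consonant (running count: 0)
  Position 2: 'o' -> vowel (running count: 1)
  Position 3: 'b' -> consonant (running count: 1)
  Position 4: 'a' -> vowel (running count: 2)
  Position 5: 't' -> consonant (running count: 2)
  Position 6: 'u' -> vowel (running count: 3)
  Position 7: 'l' -> consonant (running count: 3)
  Position 8: 'e' -> vowel (running count: 4)
Total vowels: 4

4


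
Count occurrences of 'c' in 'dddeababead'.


Scanning 'dddeababead' for 'c':
  No matches found.
Total occurrences of 'c': 0

0


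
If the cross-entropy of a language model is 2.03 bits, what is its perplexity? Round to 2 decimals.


Perplexity formula: PP = 2^H
H = 2.03
PP = 2^2.03
Decompose: 2^2.03 = 2^2 * 2^0.03
2^2 = 4, 2^0.03 ~ 1.0210121
PP ~ 4 * 1.0210121 = 4.0840484
Rounded to 2 decimals: 4.08

4.08


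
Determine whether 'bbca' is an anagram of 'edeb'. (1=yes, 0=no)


Sort characters of 'bbca': 'abbc'
Sort characters of 'edeb': 'bdee'
Sorted forms differ -> they are NOT anagrams
Result: 0

0


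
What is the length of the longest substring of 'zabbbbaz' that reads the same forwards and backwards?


Scanning 'zabbbbaz' for palindromic substrings.
Substring at positions 0-7: 'zabbbbaz'.
Check: reverse('zabbbbaz') = 'zabbbbaz' -> palindrome confirmed.
No longer palindromic substring exists; longest length = 8

8


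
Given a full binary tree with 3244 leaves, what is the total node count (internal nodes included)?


Leaf nodes (terminals): 3244
Internal nodes = n - 1 = 3244 - 1 = 3243
Total = leaves + internal = 3244 + 3243 = 6487

6487


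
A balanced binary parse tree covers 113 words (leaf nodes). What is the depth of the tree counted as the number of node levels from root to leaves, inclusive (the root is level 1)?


In a balanced binary tree with n leaves the deepest leaf is ceil(log2(n)) edges below the root,
so counting node levels inclusive of root and leaves gives ceil(log2(n)) + 1 levels.
log2(113) = 6.8202
ceil(6.8202) = 7
levels = 7 + 1 = 8

8


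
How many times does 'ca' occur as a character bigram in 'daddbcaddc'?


Scanning 'daddbcaddc' for bigram 'ca':
  Position 0: 'da' -> no
  Position 1: 'ad' -> no
  Position 2: 'dd' -> no
  Position 3: 'db' -> no
  Position 4: 'bc' -> no
  Position 5: 'ca' -> MATCH
  Position 6: 'ad' -> no
  Position 7: 'dd' -> no
  Position 8: 'dc' -> no
Total matches: 1

1


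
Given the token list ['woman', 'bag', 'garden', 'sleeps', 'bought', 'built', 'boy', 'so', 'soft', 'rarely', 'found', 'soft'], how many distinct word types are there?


Listing all tokens and tracking unique types:
  Token 1: 'woman' -> NEW (unique so far: 1)
  Token 2: 'bag' -> NEW (unique so far: 2)
  Token 3: 'garden' -> NEW (unique so far: 3)
  Token 4: 'sleeps' -> NEW (unique so far: 4)
  Token 5: 'bought' -> NEW (unique so far: 5)
  Token 6: 'built' -> NEW (unique so far: 6)
  Token 7: 'boy' -> NEW (unique so far: 7)
  Token 8: 'so' -> NEW (unique so far: 8)
  Token 9: 'soft' -> NEW (unique so far: 9)
  Token 10: 'rarely' -> NEW (unique so far: 10)
  Token 11: 'found' -> NEW (unique so far: 11)
  Token 12: 'soft' -> duplicate (unique so far: 11)
Unique types: ('bag', 'bought', 'boy', 'built', 'found', 'garden', 'rarely', 'sleeps', 'so', 'soft', 'woman')
Vocabulary size: 11

11


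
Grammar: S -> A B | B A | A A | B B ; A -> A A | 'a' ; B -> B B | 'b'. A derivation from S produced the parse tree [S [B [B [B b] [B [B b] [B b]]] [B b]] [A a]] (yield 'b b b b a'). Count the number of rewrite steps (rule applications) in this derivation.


Every bracketed nonterminal node [X ...] in the tree is produced by exactly one rule application.
Reading the tree off as a leftmost derivation:
  Step 1: S  =>  B A   (applied S -> B A)
  Step 2: B A  =>  B B A   (applied B -> B B)
  Step 3: B B A  =>  B B B A   (applied B -> B B)
  Step 4: B B B A  =>  b B B A   (applied B -> b)
  Step 5: b B B A  =>  b B B B A   (applied B -> B B)
  Step 6: b B B B A  =>  b b B B A   (applied B -> b)
  Step 7: b b B B A  =>  b b b B A   (applied B -> b)
  Step 8: b b b B A  =>  b b b b A   (applied B -> b)
  Step 9: b b b b A  =>  b b b b a   (applied A -> a)
Final yield: b b b b a
Total rewrite steps: 9

9


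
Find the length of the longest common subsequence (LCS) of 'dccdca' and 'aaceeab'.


DP table for LCS of 'dccdca' and 'aaceeab':
       a  a  c  e  e  a  b
    0  0  0  0  0  0  0  0
  d 0  0  0  0  0  0  0  0
  c 0  0  0  1  1  1  1  1
  c 0  0  0  1  1  1  1  1
  d 0  0  0  1  1  1  1  1
  c 0  0  0  1  1  1  1  1
  a 0  1  1  1  1  1  2  2
LCS: 'ca'
LCS length = 2

2


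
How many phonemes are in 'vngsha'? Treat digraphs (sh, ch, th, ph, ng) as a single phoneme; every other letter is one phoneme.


Parsing 'vngsha' greedily, digraphs first:
  'v' -> consonant phoneme (phonemes so far: 1)
  'ng' -> digraph (1 consonant phoneme) (phonemes so far: 2)
  'sh' -> digraph (1 consonant phoneme) (phonemes so far: 3)
  'a' -> vowel phoneme (phonemes so far: 4)
Total phonemes: 4

4


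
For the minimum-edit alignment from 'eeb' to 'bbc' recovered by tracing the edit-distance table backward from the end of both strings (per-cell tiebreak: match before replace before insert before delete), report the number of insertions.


Edit distance = 3. Backtracking from cell (3, 3) with preference match > replace > insert > delete,
then listing the resulting alignment 'eeb' -> 'bbc' left to right:
  Step 1: replace e->b
  Step 2: replace e->b
  Step 3: replace b->c
Total insertions: 0

0


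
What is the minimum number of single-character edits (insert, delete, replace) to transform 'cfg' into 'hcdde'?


Building DP table for s1='cfg' (len 3) and s2='hcdde' (len 5):
       h  c  d  d  e
    0  1  2  3  4  5
  c 1  1  1  2  3  4
  f 2  2  2  2  3  4
  g 3  3  3  3  3  4
Edit distance = dp[3][5] = 4

4


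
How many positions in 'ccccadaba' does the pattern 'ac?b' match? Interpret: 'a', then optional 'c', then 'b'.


Pattern: ac?b means 'a', then optional 'c', then 'b'.
Scanning 'ccccadaba' position-by-position:
  Pos 0: window 'ccc' -> no
  Pos 1: window 'ccc' -> no
  Pos 2: window 'cca' -> no
  Pos 3: window 'cad' -> no
  Pos 4: window 'ada' -> no
  Pos 5: window 'dab' -> no
  Pos 6: window 'aba' -> MATCH
  Pos 7: window 'ba' -> no
  Pos 8: window 'a' -> no
Total matches: 1

1


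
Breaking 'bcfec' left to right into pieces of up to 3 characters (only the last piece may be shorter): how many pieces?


'bcfec' has 5 characters.
Chunking with max size 3:
  Chunk 1: 'bcf' (positions 0-2)
  Chunk 2: 'ec' (positions 3-4)
Total chunks: ceil(5 / 3) = 2

2


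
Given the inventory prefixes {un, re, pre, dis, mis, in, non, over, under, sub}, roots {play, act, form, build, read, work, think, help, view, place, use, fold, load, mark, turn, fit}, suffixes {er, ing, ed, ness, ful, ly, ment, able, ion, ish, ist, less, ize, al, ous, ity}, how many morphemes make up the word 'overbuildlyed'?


Segmenting 'overbuildlyed' against the inventory:
  'over' -> prefix (morpheme 1)
  'build' -> root (morpheme 2)
  'ly' -> suffix (morpheme 3)
  'ed' -> suffix (morpheme 4)
Total morphemes: 4

4


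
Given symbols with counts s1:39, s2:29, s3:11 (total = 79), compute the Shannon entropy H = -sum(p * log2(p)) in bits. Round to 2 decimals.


Computing entropy H = -sum(p_i * log2(p_i)):
  s1: p = 39/79 = 0.4937, -p*log2(p) = 0.5027
  s2: p = 29/79 = 0.3671, -p*log2(p) = 0.5307
  s3: p = 11/79 = 0.1392, -p*log2(p) = 0.3960
H = sum of terms = 1.4294
Rounded to 2 decimals: 1.43

1.43


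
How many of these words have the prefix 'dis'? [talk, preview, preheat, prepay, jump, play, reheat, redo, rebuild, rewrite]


Checking each word for prefix 'dis':
  'talk' -> no (count: 0)
  'preview' -> no (count: 0)
  'preheat' -> no (count: 0)
  'prepay' -> no (count: 0)
  'jump' -> no (count: 0)
  'play' -> no (count: 0)
  'reheat' -> no (count: 0)
  'redo' -> no (count: 0)
  'rebuild' -> no (count: 0)
  'rewrite' -> no (count: 0)
Total with prefix 'dis': 0

0


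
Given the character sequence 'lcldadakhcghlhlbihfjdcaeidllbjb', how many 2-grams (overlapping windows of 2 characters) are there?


String 'lcldadakhcghlhlbihfjdcaeidllbjb' has length L = 31.
Number of overlapping n-grams = L - n + 1
Substituting: 31 - 2 + 1 = 30

30


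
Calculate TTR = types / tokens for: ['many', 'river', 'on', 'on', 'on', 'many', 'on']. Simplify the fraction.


Tokens: 7
Unique types: ('many', 'on', 'river') = 3
TTR = 3/7
Already in lowest terms.

3/7


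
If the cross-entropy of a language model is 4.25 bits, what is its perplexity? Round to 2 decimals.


Perplexity formula: PP = 2^H
H = 4.25
PP = 2^4.25
Decompose: 2^4.25 = 2^4 * 2^0.25
2^4 = 16, 2^0.25 ~ 1.1892071
PP ~ 16 * 1.1892071 = 19.0273136
Rounded to 2 decimals: 19.03

19.03


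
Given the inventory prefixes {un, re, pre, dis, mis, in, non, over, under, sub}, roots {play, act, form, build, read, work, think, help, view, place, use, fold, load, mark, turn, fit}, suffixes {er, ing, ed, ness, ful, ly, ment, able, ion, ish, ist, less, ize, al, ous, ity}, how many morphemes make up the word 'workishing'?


Segmenting 'workishing' against the inventory:
  'work' -> root (morpheme 1)
  'ish' -> suffix (morpheme 2)
  'ing' -> suffix (morpheme 3)
Total morphemes: 3

3


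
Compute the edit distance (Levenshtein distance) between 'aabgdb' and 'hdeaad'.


Building DP table for s1='aabgdb' (len 6) and s2='hdeaad' (len 6):
       h  d  e  a  a  d
    0  1  2  3  4  5  6
  a 1  1  2  3  3  4  5
  a 2  2  2  3  3  3  4
  b 3  3  3  3  4  4  4
  g 4  4  4  4  4  5  5
  d 5  5  4  5  5  5  5
  b 6  6  5  5  6  6  6
Edit distance = dp[6][6] = 6

6


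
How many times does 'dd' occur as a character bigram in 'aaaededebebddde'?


Scanning 'aaaededebebddde' for bigram 'dd':
  Position 0: 'aa' -> no
  Position 1: 'aa' -> no
  Position 2: 'ae' -> no
  Position 3: 'ed' -> no
  Position 4: 'de' -> no
  Position 5: 'ed' -> no
  Position 6: 'de' -> no
  Position 7: 'eb' -> no
  Position 8: 'be' -> no
  Position 9: 'eb' -> no
  Position 10: 'bd' -> no
  Position 11: 'dd' -> MATCH
  Position 12: 'dd' -> MATCH
  Position 13: 'de' -> no
Total matches: 2

2


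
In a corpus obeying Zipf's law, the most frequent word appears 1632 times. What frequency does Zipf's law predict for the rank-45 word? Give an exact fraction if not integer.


Zipf's law: freq(rank) = f1 / rank
f1 = 1632, rank = 45
freq = 1632 / 45
GCD(1632, 45) = 3
Simplified: 544/15

544/15


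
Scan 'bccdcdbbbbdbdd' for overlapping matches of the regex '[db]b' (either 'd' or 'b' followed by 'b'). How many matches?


Pattern: [db]b means either 'd' or 'b' followed by 'b'.
Scanning 'bccdcdbbbbdbdd' position-by-position:
  Pos 0: window 'bc' -> no
  Pos 1: window 'cc' -> no
  Pos 2: window 'cd' -> no
  Pos 3: window 'dc' -> no
  Pos 4: window 'cd' -> no
  Pos 5: window 'db' -> MATCH
  Pos 6: window 'bb' -> MATCH
  Pos 7: window 'bb' -> MATCH
  Pos 8: window 'bb' -> MATCH
  Pos 9: window 'bd' -> no
  Pos 10: window 'db' -> MATCH
  Pos 11: window 'bd' -> no
  Pos 12: window 'dd' -> no
  Pos 13: window 'd' -> no
Total matches: 5

5
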